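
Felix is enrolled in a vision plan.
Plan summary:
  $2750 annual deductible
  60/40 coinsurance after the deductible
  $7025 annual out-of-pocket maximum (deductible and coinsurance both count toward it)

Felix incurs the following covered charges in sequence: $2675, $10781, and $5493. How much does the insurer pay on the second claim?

Claim 1 — $2675: fully absorbed by the deductible. Member pays $2675; OOP now $2675. Insurer: $2675 − $2675 = $0.
Claim 2 — $10781: $75 finishes the deductible; $10706 goes to coinsurance; coinsurance $10706 × 40% = $4282.40. Claim cost before the cap: $75 + $4282.40 = $4357.40. OOP would hit $7032.40 > $7025, so the cap limits the member to $7025 − $2675 = $4350. Insurer: $10781 − $4350 = $6431.

$6431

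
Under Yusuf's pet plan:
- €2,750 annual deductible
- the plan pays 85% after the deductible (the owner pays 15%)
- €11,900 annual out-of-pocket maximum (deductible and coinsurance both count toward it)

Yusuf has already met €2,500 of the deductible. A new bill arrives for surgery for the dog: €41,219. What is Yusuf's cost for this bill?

€6,395.35

€2,500 of the €2,750 deductible is already met, leaving €250.
After the €250 deductible portion, €41,219 − €250 = €40,969 is subject to coinsurance.
Owner's 15% share of €40,969 is €6,145.35.
That puts the owner's cost at €250 + €6,145.35 = €6,395.35 before any cap.
Year-to-date out-of-pocket becomes €2,500 + €6,395.35 = €8,895.35, still under the €11,900 maximum, so no cap applies.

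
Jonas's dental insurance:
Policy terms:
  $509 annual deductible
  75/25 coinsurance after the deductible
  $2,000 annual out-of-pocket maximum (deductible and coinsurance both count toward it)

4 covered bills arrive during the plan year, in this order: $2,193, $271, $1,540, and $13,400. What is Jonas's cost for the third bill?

$385

Bill 1, $2,193: deductible takes $509, $1,684 remains; patient's 25% is $421. Patient pays $930; OOP now $930.
Bill 2, $271: deductible met; 25% of $271 = $67.75. Cost to patient: $67.75. OOP to date $997.75.
Bill 3, $1,540: deductible met; 25% of $1,540 = $385. Cost to patient: $385. OOP to date $1,382.75.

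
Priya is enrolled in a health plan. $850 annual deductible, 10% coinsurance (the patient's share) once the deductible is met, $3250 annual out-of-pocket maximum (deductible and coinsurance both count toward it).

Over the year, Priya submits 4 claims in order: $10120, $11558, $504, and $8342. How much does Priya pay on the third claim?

#1 ($10120): deductible takes $850, $9270 remains; 10% of $9270 = $927. Patient pays $1777; OOP now $1777.
#2 ($11558): deductible met; 10% of $11558 = $1155.80. Patient pays $1155.80; OOP now $2932.80.
#3 ($504): 10% coinsurance on $504 = $50.40. Cost to patient: $50.40. OOP to date $2983.20.

$50.40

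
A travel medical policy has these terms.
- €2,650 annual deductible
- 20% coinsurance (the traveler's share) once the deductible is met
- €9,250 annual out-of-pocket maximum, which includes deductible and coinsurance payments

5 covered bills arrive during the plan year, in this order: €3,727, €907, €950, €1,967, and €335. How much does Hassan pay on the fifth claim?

#1 (€3,727): €2,650 to deductible, leaving €1,077; coinsurance €1,077 × 20% = €215.40. Cost to traveler: €2,865.40. OOP to date €2,865.40.
#2 (€907): 20% coinsurance on €907 = €181.40. Traveler pays €181.40; OOP now €3,046.80.
#3 (€950): deductible met; 20% of €950 = €190. Cost to traveler: €190. OOP to date €3,236.80.
#4 (€1,967): deductible already satisfied, so traveler's share is 20% × €1,967 = €393.40. Traveler pays €393.40; OOP now €3,630.20.
#5 (€335): deductible already satisfied, so traveler's share is 20% × €335 = €67. Traveler owes €67 (running OOP €3,697.20).

€67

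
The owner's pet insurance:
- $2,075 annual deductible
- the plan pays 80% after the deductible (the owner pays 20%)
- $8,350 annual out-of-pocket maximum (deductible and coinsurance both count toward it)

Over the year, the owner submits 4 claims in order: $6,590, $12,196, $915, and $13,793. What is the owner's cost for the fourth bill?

$2,749.80

#1 ($6,590): $2,075 finishes the deductible; $4,515 goes to coinsurance; owner's 20% is $903. Owner pays $2,978; OOP now $2,978.
#2 ($12,196): deductible met; 20% of $12,196 = $2,439.20. Owner pays $2,439.20; OOP now $5,417.20.
#3 ($915): 20% coinsurance on $915 = $183. Owner pays $183; OOP now $5,600.20.
#4 ($13,793): deductible already satisfied, so owner's share is 20% × $13,793 = $2,758.60. That would push OOP to $8,358.80, over the $8,350 cap, so owner pays $8,350 − $5,600.20 = $2,749.80.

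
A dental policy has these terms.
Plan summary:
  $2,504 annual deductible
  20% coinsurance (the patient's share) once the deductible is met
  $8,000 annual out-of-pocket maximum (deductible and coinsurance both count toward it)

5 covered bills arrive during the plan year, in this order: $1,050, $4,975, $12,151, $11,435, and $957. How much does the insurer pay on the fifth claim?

Claim 1 — $1,050: fully absorbed by the deductible. Patient pays $1,050; OOP now $1,050. Plan pays $1,050 − $1,050 = $0.
Claim 2 — $4,975: $1,454 to deductible, leaving $3,521; coinsurance $3,521 × 20% = $704.20. Cost to patient: $2,158.20. OOP to date $3,208.20. Insurer: $4,975 − $2,158.20 = $2,816.80.
Claim 3 — $12,151: 20% coinsurance on $12,151 = $2,430.20. Patient owes $2,430.20 (running OOP $5,638.40). Insurer: $12,151 − $2,430.20 = $9,720.80.
Claim 4 — $11,435: 20% coinsurance on $11,435 = $2,287. Patient owes $2,287 (running OOP $7,925.40). Plan pays $11,435 − $2,287 = $9,148.
Claim 5 — $957: deductible met; 20% of $957 = $191.40. That would push OOP to $8,116.80, over the $8,000 cap, so patient pays $8,000 − $7,925.40 = $74.60. Insurer: $957 − $74.60 = $882.40.

$882.40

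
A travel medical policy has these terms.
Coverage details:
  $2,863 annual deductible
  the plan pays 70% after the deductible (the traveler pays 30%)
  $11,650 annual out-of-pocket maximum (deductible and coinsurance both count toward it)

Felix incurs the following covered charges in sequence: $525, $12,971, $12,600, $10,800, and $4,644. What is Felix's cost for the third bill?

Bill 1, $525: fully absorbed by the deductible. Cost to traveler: $525. OOP to date $525.
Bill 2, $12,971: $2,338 finishes the deductible; $10,633 goes to coinsurance; coinsurance $10,633 × 30% = $3,189.90. Traveler pays $5,527.90; OOP now $6,052.90.
Bill 3, $12,600: 30% coinsurance on $12,600 = $3,780. Traveler owes $3,780 (running OOP $9,832.90).

$3,780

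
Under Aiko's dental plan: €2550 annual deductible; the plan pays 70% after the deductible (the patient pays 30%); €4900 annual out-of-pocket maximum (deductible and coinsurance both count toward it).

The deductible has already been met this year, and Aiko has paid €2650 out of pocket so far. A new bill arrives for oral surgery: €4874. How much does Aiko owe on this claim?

€1462.20

The deductible is already satisfied, so the full bill goes to coinsurance.
Coinsurance: €4874 × 30% = €1462.20.
Total out-of-pocket so far would be €2650 + €1462.20 = €4112.20, below the €4900 cap — no reduction.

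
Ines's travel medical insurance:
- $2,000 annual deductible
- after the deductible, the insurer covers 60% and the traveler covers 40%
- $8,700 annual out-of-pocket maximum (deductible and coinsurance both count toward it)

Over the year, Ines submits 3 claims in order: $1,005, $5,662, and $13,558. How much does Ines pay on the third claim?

Claim 1 — $1,005: fully absorbed by the deductible. Traveler pays $1,005; OOP now $1,005.
Claim 2 — $5,662: $995 finishes the deductible; $4,667 goes to coinsurance; traveler's 40% is $1,866.80. Cost to traveler: $2,861.80. OOP to date $3,866.80.
Claim 3 — $13,558: deductible already satisfied, so traveler's share is 40% × $13,558 = $5,423.20. That would push OOP to $9,290, over the $8,700 cap, so traveler pays $8,700 − $3,866.80 = $4,833.20.

$4,833.20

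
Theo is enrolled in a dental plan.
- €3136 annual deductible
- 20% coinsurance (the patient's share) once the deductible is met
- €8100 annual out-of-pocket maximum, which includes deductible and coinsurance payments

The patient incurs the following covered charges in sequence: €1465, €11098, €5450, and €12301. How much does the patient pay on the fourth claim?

€1988.60

Claim 1 — €1465: fully absorbed by the deductible. Cost to patient: €1465. OOP to date €1465.
Claim 2 — €11098: €1671 to deductible, leaving €9427; coinsurance €9427 × 20% = €1885.40. Patient owes €3556.40 (running OOP €5021.40).
Claim 3 — €5450: deductible met; 20% of €5450 = €1090. Patient owes €1090 (running OOP €6111.40).
Claim 4 — €12301: deductible already satisfied, so patient's share is 20% × €12301 = €2460.20. Adding that to €6111.40 gives €8571.60, past the €8100 cap; patient pays only €8100 − €6111.40 = €1988.60.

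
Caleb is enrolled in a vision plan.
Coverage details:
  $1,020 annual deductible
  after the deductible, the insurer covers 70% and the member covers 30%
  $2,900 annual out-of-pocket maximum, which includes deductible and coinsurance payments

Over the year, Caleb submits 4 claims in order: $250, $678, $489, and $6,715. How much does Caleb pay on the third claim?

$211.10

Bill 1, $250: entire amount goes to the deductible. Cost to member: $250. OOP to date $250.
Bill 2, $678: entire amount goes to the deductible. Member owes $678 (running OOP $928).
Bill 3, $489: $92 to deductible, leaving $397; member's 30% is $119.10. Member pays $211.10; OOP now $1,139.10.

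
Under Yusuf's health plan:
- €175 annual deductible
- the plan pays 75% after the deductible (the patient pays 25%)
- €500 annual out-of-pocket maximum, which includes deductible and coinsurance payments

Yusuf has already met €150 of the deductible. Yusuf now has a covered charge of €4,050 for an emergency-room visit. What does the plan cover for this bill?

€3,700

Deductible still to meet: €175 − €150 = €25.
That leaves €4,050 − €25 = €4,025 for coinsurance.
Patient's 25% share of €4,025 is €1,006.25.
So the patient owes €25 + €1,006.25 = €1,031.25 before any cap.
That would bring total out-of-pocket to €1,181.25, past the €500 cap. The patient is capped at €500 − €150 = €350 on this claim.
Insurer pays the balance: €4,050 − €350 = €3,700.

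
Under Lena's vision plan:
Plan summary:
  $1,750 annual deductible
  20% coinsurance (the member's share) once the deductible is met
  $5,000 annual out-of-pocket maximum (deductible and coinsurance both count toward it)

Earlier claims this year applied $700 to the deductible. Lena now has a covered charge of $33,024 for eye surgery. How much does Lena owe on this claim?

$4,300

Deductible still to meet: $1,750 − $700 = $1,050.
That leaves $33,024 − $1,050 = $31,974 for coinsurance.
Coinsurance: $31,974 × 20% = $6,394.80.
So the member owes $1,050 + $6,394.80 = $7,444.80 before any cap.
Year-to-date out-of-pocket would reach $700 + $7,444.80 = $8,144.80, above the $5,000 maximum, so the member pays only $5,000 − $700 = $4,300.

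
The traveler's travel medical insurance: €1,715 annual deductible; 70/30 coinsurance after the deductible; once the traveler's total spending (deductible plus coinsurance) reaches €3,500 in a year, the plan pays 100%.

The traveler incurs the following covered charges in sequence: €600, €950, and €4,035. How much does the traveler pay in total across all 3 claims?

Claim 1 (€600): fully absorbed by the deductible. Cost to traveler: €600. OOP to date €600.
Claim 2 (€950): fully absorbed by the deductible. Traveler pays €950; OOP now €1,550.
Claim 3 (€4,035): deductible takes €165, €3,870 remains; coinsurance €3,870 × 30% = €1,161. Traveler pays €1,326; OOP now €2,876.
Total paid by the traveler: €600 + €950 + €1,326 = €2,876.

€2,876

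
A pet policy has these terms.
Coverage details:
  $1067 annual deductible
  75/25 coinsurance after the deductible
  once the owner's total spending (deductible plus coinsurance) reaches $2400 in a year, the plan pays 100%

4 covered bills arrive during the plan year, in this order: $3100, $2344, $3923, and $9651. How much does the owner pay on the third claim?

Claim 1 — $3100: $1067 to deductible, leaving $2033; coinsurance $2033 × 25% = $508.25. Cost to owner: $1575.25. OOP to date $1575.25.
Claim 2 — $2344: 25% coinsurance on $2344 = $586. Owner owes $586 (running OOP $2161.25).
Claim 3 — $3923: deductible met; 25% of $3923 = $980.75. OOP would hit $3142 > $2400, so the cap limits the owner to $2400 − $2161.25 = $238.75.

$238.75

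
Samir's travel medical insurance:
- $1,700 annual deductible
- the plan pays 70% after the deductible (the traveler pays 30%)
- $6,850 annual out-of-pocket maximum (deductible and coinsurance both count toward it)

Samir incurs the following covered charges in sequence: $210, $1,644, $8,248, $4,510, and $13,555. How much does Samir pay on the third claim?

$2,474.40

Bill 1, $210: all of it applies to the deductible. Traveler owes $210 (running OOP $210).
Bill 2, $1,644: deductible takes $1,490, $154 remains; 30% of $154 = $46.20. Traveler owes $1,536.20 (running OOP $1,746.20).
Bill 3, $8,248: deductible met; 30% of $8,248 = $2,474.40. Traveler pays $2,474.40; OOP now $4,220.60.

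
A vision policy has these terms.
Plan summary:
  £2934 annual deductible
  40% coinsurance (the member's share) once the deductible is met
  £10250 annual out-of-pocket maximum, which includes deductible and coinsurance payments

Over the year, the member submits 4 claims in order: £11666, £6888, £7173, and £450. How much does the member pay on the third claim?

£1068

Bill 1, £11666: deductible takes £2934, £8732 remains; member's 40% is £3492.80. Member pays £6426.80; OOP now £6426.80.
Bill 2, £6888: deductible already satisfied, so member's share is 40% × £6888 = £2755.20. Cost to member: £2755.20. OOP to date £9182.
Bill 3, £7173: 40% coinsurance on £7173 = £2869.20. Adding that to £9182 gives £12051.20, past the £10250 cap; member pays only £10250 − £9182 = £1068.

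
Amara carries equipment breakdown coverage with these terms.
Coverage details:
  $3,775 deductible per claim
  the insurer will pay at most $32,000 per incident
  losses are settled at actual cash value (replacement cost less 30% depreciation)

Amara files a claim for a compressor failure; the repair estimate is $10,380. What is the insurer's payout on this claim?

At 30% depreciation, ACV = $10,380 − $3,114 = $7,266.
Less the $3,775 deductible: $7,266 − $3,775 = $3,491.
That's under the $32,000 cap, so the insurer reimburses the full $3,491.

$3,491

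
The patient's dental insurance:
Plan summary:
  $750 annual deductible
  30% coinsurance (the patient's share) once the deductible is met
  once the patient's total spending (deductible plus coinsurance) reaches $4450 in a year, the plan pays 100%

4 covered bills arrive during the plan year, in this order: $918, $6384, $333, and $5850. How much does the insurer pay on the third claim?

$233.10

Claim 1 ($918): $750 finishes the deductible; $168 goes to coinsurance; coinsurance $168 × 30% = $50.40. Cost to patient: $800.40. OOP to date $800.40. Insurer: $918 − $800.40 = $117.60.
Claim 2 ($6384): deductible already satisfied, so patient's share is 30% × $6384 = $1915.20. Patient owes $1915.20 (running OOP $2715.60). Insurer: $6384 − $1915.20 = $4468.80.
Claim 3 ($333): deductible already satisfied, so patient's share is 30% × $333 = $99.90. Patient pays $99.90; OOP now $2815.50. Insurer: $333 − $99.90 = $233.10.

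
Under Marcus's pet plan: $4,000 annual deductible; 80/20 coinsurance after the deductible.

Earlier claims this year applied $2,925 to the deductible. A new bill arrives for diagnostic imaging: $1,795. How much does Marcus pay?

$1,219

Deductible still to meet: $4,000 − $2,925 = $1,075.
The remaining $720 (= $1,795 − $1,075) moves to coinsurance.
Coinsurance: $720 × 20% = $144.
So the owner owes $1,075 + $144 = $1,219.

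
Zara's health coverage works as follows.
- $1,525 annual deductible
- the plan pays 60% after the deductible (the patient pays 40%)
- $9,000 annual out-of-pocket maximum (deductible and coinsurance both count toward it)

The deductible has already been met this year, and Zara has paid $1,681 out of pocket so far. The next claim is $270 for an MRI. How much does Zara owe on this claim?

With the deductible met, the entire $270 is subject to coinsurance.
Patient's 40% share of $270 is $108.
Cumulative spending $1,681 + $108 = $1,789 stays under the $9,000 maximum.

$108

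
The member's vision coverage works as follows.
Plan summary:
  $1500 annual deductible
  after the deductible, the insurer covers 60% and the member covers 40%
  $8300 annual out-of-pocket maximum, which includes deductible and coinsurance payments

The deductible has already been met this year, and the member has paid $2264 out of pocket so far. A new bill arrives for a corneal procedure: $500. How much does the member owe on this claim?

With the deductible met, the entire $500 is subject to coinsurance.
Member's 40% share of $500 is $200.
Total out-of-pocket so far would be $2264 + $200 = $2464, below the $8300 cap — no reduction.

$200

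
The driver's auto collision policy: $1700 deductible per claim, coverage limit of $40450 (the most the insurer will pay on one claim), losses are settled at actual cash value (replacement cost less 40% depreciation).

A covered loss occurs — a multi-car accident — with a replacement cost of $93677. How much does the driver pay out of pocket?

At 40% depreciation, ACV = $93677 − $37470.80 = $56206.20.
Subtract the deductible: $56206.20 − $1700 = $54506.20.
Since $54506.20 > $40450, the payout is capped at $40450.
The driver bears the rest of the original loss: $93677 − $40450 = $53227.

$53227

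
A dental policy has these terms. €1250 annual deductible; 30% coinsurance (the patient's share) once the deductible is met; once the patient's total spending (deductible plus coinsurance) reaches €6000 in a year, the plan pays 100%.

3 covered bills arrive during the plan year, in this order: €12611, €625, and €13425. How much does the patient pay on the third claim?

Claim 1 — €12611: deductible takes €1250, €11361 remains; patient's 30% is €3408.30. Patient pays €4658.30; OOP now €4658.30.
Claim 2 — €625: deductible met; 30% of €625 = €187.50. Patient owes €187.50 (running OOP €4845.80).
Claim 3 — €13425: 30% coinsurance on €13425 = €4027.50. That would push OOP to €8873.30, over the €6000 cap, so patient pays €6000 − €4845.80 = €1154.20.

€1154.20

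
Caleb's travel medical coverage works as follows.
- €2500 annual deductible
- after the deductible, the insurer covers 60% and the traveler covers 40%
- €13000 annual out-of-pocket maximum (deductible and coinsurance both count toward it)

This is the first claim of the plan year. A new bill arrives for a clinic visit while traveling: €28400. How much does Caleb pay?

€12860

The full €2500 deductible is still open; €2500 of this bill applies to it.
The remaining €25900 (= €28400 − €2500) moves to coinsurance.
40% of €25900 = €10360 falls to the traveler.
Traveler responsibility before any cap: €2500 + €10360 = €12860.
Cumulative spending €0 + €12860 = €12860 stays under the €13000 maximum.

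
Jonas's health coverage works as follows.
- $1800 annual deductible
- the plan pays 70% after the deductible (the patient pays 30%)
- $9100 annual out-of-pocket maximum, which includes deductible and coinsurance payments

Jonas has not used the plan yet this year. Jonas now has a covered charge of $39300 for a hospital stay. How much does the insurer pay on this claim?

$30200

Deductible not yet touched, so the first $1800 of the bill goes to the deductible.
The remaining $37500 (= $39300 − $1800) moves to coinsurance.
30% of $37500 = $11250 falls to the patient.
Patient responsibility before any cap: $1800 + $11250 = $13050.
Year-to-date out-of-pocket would reach $0 + $13050 = $13050, above the $9100 maximum, so the patient pays only $9100 − $0 = $9100.
The insurer covers the remainder: $39300 − $9100 = $30200.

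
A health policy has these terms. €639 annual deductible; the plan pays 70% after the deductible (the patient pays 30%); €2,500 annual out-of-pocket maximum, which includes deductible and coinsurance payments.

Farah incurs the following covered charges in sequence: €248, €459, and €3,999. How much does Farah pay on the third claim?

#1 (€248): all of it applies to the deductible. Patient pays €248; OOP now €248.
#2 (€459): €391 to deductible, leaving €68; patient's 30% is €20.40. Patient pays €411.40; OOP now €659.40.
#3 (€3,999): 30% coinsurance on €3,999 = €1,199.70. Cost to patient: €1,199.70. OOP to date €1,859.10.

€1,199.70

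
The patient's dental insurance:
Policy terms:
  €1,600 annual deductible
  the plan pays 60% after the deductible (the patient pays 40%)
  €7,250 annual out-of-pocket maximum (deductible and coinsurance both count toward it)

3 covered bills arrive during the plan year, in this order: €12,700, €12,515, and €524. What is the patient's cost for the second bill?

€1,210

Claim 1 — €12,700: deductible takes €1,600, €11,100 remains; 40% of €11,100 = €4,440. Patient owes €6,040 (running OOP €6,040).
Claim 2 — €12,515: deductible already satisfied, so patient's share is 40% × €12,515 = €5,006. Adding that to €6,040 gives €11,046, past the €7,250 cap; patient pays only €7,250 − €6,040 = €1,210.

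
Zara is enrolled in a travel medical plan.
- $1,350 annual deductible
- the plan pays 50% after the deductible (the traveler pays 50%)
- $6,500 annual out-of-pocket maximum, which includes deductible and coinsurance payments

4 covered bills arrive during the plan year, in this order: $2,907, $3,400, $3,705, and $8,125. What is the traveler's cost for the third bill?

Bill 1, $2,907: $1,350 to deductible, leaving $1,557; traveler's 50% is $778.50. Traveler owes $2,128.50 (running OOP $2,128.50).
Bill 2, $3,400: 50% coinsurance on $3,400 = $1,700. Traveler pays $1,700; OOP now $3,828.50.
Bill 3, $3,705: deductible already satisfied, so traveler's share is 50% × $3,705 = $1,852.50. Traveler pays $1,852.50; OOP now $5,681.

$1,852.50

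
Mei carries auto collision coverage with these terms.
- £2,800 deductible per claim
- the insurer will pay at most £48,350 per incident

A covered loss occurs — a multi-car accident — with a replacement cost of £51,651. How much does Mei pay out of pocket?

£3,301

Less the £2,800 deductible: £51,651 − £2,800 = £48,851.
£48,851 exceeds the £48,350 limit, so the insurer pays the limit: £48,350.
Driver's share is the uncovered remainder: £51,651 − £48,350 = £3,301.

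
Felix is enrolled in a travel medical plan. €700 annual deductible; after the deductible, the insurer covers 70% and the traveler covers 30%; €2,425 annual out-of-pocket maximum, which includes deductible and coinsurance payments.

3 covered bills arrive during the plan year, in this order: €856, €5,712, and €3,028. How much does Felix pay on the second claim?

Bill 1, €856: €700 finishes the deductible; €156 goes to coinsurance; coinsurance €156 × 30% = €46.80. Cost to traveler: €746.80. OOP to date €746.80.
Bill 2, €5,712: deductible already satisfied, so traveler's share is 30% × €5,712 = €1,713.60. Adding that to €746.80 gives €2,460.40, past the €2,425 cap; traveler pays only €2,425 − €746.80 = €1,678.20.

€1,678.20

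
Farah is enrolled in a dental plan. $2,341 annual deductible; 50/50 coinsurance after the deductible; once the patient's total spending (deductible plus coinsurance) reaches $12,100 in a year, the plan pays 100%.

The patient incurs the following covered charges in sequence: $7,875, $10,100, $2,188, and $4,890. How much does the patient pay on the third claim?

$1,094

#1 ($7,875): deductible takes $2,341, $5,534 remains; patient's 50% is $2,767. Patient pays $5,108; OOP now $5,108.
#2 ($10,100): deductible met; 50% of $10,100 = $5,050. Patient pays $5,050; OOP now $10,158.
#3 ($2,188): 50% coinsurance on $2,188 = $1,094. Patient owes $1,094 (running OOP $11,252).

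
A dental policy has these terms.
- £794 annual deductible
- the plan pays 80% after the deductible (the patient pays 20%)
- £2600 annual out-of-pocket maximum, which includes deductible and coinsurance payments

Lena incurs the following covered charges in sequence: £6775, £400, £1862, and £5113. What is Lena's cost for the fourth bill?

£157.40

Claim 1 — £6775: deductible takes £794, £5981 remains; coinsurance £5981 × 20% = £1196.20. Patient owes £1990.20 (running OOP £1990.20).
Claim 2 — £400: deductible met; 20% of £400 = £80. Patient pays £80; OOP now £2070.20.
Claim 3 — £1862: 20% coinsurance on £1862 = £372.40. Patient pays £372.40; OOP now £2442.60.
Claim 4 — £5113: 20% coinsurance on £5113 = £1022.60. OOP would hit £3465.20 > £2600, so the cap limits the patient to £2600 − £2442.60 = £157.40.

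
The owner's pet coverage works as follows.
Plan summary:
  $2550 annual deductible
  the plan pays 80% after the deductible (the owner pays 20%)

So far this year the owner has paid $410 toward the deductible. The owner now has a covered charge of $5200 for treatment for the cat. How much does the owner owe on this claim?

$2752

$410 of the $2550 deductible is already met, leaving $2140.
After the $2140 deductible portion, $5200 − $2140 = $3060 is subject to coinsurance.
20% of $3060 = $612 falls to the owner.
So the owner owes $2140 + $612 = $2752.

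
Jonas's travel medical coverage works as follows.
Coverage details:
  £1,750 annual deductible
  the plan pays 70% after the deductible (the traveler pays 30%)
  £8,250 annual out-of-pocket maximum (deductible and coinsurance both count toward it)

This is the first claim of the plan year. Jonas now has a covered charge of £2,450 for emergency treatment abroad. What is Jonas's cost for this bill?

Deductible not yet touched, so the first £1,750 of the bill goes to the deductible.
That leaves £2,450 − £1,750 = £700 for coinsurance.
Coinsurance: £700 × 30% = £210.
That puts the traveler's cost at £1,750 + £210 = £1,960 before any cap.
Cumulative spending £0 + £1,960 = £1,960 stays under the £8,250 maximum.

£1,960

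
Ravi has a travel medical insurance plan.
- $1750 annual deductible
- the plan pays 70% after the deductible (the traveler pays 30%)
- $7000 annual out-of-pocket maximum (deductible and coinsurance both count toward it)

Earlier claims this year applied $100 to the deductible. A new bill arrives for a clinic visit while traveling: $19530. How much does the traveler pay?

$6900

Remaining deductible: $1750 − $100 = $1650.
After the $1650 deductible portion, $19530 − $1650 = $17880 is subject to coinsurance.
Coinsurance: $17880 × 30% = $5364.
Traveler responsibility before any cap: $1650 + $5364 = $7014.
Year-to-date out-of-pocket would reach $100 + $7014 = $7114, above the $7000 maximum, so the traveler pays only $7000 − $100 = $6900.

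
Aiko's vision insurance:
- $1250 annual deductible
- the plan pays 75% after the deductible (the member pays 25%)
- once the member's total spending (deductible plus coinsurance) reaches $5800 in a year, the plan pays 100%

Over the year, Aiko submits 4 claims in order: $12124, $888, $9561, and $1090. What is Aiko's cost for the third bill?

$1609.50

Bill 1, $12124: deductible takes $1250, $10874 remains; 25% of $10874 = $2718.50. Cost to member: $3968.50. OOP to date $3968.50.
Bill 2, $888: 25% coinsurance on $888 = $222. Member owes $222 (running OOP $4190.50).
Bill 3, $9561: deductible already satisfied, so member's share is 25% × $9561 = $2390.25. OOP would hit $6580.75 > $5800, so the cap limits the member to $5800 − $4190.50 = $1609.50.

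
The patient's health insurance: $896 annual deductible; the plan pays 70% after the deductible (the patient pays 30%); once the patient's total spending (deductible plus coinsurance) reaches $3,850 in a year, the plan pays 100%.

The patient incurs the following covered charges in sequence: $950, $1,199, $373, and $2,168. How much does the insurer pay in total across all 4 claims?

$2,655.80

Bill 1, $950: $896 finishes the deductible; $54 goes to coinsurance; coinsurance $54 × 30% = $16.20. Patient pays $912.20; OOP now $912.20. Plan pays $950 − $912.20 = $37.80.
Bill 2, $1,199: deductible already satisfied, so patient's share is 30% × $1,199 = $359.70. Patient pays $359.70; OOP now $1,271.90. Insurer: $1,199 − $359.70 = $839.30.
Bill 3, $373: 30% coinsurance on $373 = $111.90. Cost to patient: $111.90. OOP to date $1,383.80. Insurer: $373 − $111.90 = $261.10.
Bill 4, $2,168: deductible already satisfied, so patient's share is 30% × $2,168 = $650.40. Patient owes $650.40 (running OOP $2,034.20). Insurer: $2,168 − $650.40 = $1,517.60.
Insurer total = bills − patient's total = $4,690 − $2,034.20 = $2,655.80.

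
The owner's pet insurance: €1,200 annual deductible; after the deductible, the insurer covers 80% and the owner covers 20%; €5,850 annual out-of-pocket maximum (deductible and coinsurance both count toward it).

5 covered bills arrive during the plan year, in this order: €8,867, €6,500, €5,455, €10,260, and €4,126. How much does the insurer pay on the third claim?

Claim 1 (€8,867): deductible takes €1,200, €7,667 remains; 20% of €7,667 = €1,533.40. Owner owes €2,733.40 (running OOP €2,733.40). Plan pays €8,867 − €2,733.40 = €6,133.60.
Claim 2 (€6,500): deductible met; 20% of €6,500 = €1,300. Owner owes €1,300 (running OOP €4,033.40). Plan pays €6,500 − €1,300 = €5,200.
Claim 3 (€5,455): deductible met; 20% of €5,455 = €1,091. Owner owes €1,091 (running OOP €5,124.40). Plan pays €5,455 − €1,091 = €4,364.

€4,364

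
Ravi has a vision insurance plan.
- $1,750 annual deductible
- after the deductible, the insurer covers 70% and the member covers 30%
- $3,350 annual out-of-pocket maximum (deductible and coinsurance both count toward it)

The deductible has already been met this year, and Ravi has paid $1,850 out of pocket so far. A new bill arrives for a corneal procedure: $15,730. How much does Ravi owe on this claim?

$1,500

With the deductible met, the entire $15,730 is subject to coinsurance.
30% of $15,730 = $4,719 falls to the member.
That would bring total out-of-pocket to $6,569, past the $3,350 cap. The member is capped at $3,350 − $1,850 = $1,500 on this claim.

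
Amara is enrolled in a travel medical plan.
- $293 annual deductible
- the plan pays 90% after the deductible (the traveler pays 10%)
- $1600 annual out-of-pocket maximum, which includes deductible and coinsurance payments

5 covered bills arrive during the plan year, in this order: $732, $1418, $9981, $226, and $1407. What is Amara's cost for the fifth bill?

#1 ($732): $293 finishes the deductible; $439 goes to coinsurance; coinsurance $439 × 10% = $43.90. Traveler owes $336.90 (running OOP $336.90).
#2 ($1418): deductible already satisfied, so traveler's share is 10% × $1418 = $141.80. Traveler pays $141.80; OOP now $478.70.
#3 ($9981): 10% coinsurance on $9981 = $998.10. Traveler owes $998.10 (running OOP $1476.80).
#4 ($226): deductible already satisfied, so traveler's share is 10% × $226 = $22.60. Cost to traveler: $22.60. OOP to date $1499.40.
#5 ($1407): 10% coinsurance on $1407 = $140.70. OOP would hit $1640.10 > $1600, so the cap limits the traveler to $1600 − $1499.40 = $100.60.

$100.60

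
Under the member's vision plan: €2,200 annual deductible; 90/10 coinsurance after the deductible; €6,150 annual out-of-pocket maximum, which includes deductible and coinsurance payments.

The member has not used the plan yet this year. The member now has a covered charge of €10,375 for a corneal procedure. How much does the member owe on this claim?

€3,017.50

Nothing has been paid toward the €2,200 deductible, so the first €2,200 of this charge is applied there.
The remaining €8,175 (= €10,375 − €2,200) moves to coinsurance.
Coinsurance: €8,175 × 10% = €817.50.
Member responsibility before any cap: €2,200 + €817.50 = €3,017.50.
Total out-of-pocket so far would be €0 + €3,017.50 = €3,017.50, below the €6,150 cap — no reduction.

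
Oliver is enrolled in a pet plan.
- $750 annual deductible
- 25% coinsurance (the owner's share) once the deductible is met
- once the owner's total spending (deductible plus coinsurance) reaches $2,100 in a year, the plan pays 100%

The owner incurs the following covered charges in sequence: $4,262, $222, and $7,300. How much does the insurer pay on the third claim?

Bill 1, $4,262: deductible takes $750, $3,512 remains; coinsurance $3,512 × 25% = $878. Cost to owner: $1,628. OOP to date $1,628. Insurer: $4,262 − $1,628 = $2,634.
Bill 2, $222: deductible met; 25% of $222 = $55.50. Cost to owner: $55.50. OOP to date $1,683.50. Plan pays $222 − $55.50 = $166.50.
Bill 3, $7,300: 25% coinsurance on $7,300 = $1,825. OOP would hit $3,508.50 > $2,100, so the cap limits the owner to $2,100 − $1,683.50 = $416.50. Plan pays $7,300 − $416.50 = $6,883.50.

$6,883.50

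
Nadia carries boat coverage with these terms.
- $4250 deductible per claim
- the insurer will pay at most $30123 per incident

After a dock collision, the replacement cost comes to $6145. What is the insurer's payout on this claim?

$1895

Less the $4250 deductible: $6145 − $4250 = $1895.
That's under the $30123 cap, so the insurer reimburses the full $1895.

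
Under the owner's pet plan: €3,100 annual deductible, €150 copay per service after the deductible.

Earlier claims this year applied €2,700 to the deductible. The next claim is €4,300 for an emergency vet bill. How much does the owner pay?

€550

Deductible still to meet: €3,100 − €2,700 = €400.
That leaves €4,300 − €400 = €3,900 for the copay.
Copay on this service: €150.
Owner responsibility: €400 + €150 = €550.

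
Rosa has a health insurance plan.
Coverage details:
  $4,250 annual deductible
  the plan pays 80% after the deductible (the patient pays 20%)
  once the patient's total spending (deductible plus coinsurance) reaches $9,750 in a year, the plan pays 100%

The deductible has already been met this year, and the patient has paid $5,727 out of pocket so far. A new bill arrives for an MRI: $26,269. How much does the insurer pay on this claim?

$22,246

With the deductible met, the entire $26,269 is subject to coinsurance.
Patient's 20% share of $26,269 is $5,253.80.
That would bring total out-of-pocket to $10,980.80, past the $9,750 cap. The patient is capped at $9,750 − $5,727 = $4,023 on this claim.
The plan picks up $26,269 − $4,023 = $22,246.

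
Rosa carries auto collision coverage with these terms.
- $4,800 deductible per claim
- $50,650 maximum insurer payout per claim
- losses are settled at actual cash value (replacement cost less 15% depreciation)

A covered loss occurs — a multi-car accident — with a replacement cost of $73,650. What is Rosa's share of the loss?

$23,000

Actual cash value after 15% depreciation: $73,650 × 85% = $62,602.50.
After the deductible, $62,602.50 − $4,800 = $57,802.50 remains.
Since $57,802.50 > $50,650, the payout is capped at $50,650.
The driver bears the rest of the original loss: $73,650 − $50,650 = $23,000.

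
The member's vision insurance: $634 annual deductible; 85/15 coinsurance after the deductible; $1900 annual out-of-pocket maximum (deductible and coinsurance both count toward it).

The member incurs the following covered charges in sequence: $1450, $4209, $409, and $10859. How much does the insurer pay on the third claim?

Claim 1 ($1450): $634 finishes the deductible; $816 goes to coinsurance; member's 15% is $122.40. Cost to member: $756.40. OOP to date $756.40. Insurer: $1450 − $756.40 = $693.60.
Claim 2 ($4209): 15% coinsurance on $4209 = $631.35. Member pays $631.35; OOP now $1387.75. Insurer: $4209 − $631.35 = $3577.65.
Claim 3 ($409): 15% coinsurance on $409 = $61.35. Member owes $61.35 (running OOP $1449.10). Insurer: $409 − $61.35 = $347.65.

$347.65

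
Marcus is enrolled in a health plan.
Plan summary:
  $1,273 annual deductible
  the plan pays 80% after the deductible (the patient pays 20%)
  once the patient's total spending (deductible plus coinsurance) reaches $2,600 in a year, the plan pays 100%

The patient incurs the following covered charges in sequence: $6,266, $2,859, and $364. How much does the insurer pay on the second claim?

Claim 1 — $6,266: $1,273 to deductible, leaving $4,993; patient's 20% is $998.60. Cost to patient: $2,271.60. OOP to date $2,271.60. Plan pays $6,266 − $2,271.60 = $3,994.40.
Claim 2 — $2,859: deductible met; 20% of $2,859 = $571.80. That would push OOP to $2,843.40, over the $2,600 cap, so patient pays $2,600 − $2,271.60 = $328.40. Insurer: $2,859 − $328.40 = $2,530.60.

$2,530.60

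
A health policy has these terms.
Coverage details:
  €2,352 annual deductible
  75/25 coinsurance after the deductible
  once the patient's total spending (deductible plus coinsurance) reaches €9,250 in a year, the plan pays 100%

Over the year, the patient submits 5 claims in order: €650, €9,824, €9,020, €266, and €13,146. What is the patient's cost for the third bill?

Bill 1, €650: fully absorbed by the deductible. Patient pays €650; OOP now €650.
Bill 2, €9,824: €1,702 to deductible, leaving €8,122; patient's 25% is €2,030.50. Patient pays €3,732.50; OOP now €4,382.50.
Bill 3, €9,020: deductible met; 25% of €9,020 = €2,255. Patient pays €2,255; OOP now €6,637.50.

€2,255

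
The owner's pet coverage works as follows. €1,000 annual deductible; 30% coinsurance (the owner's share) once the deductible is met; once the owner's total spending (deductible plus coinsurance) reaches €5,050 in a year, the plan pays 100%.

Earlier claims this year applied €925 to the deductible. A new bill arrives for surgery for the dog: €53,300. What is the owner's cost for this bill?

€4,125

€925 of the €1,000 deductible is already met, leaving €75.
After the €75 deductible portion, €53,300 − €75 = €53,225 is subject to coinsurance.
Coinsurance: €53,225 × 30% = €15,967.50.
That puts the owner's cost at €75 + €15,967.50 = €16,042.50 before any cap.
Adding €16,042.50 to the €925 already spent would give €16,967.50, which exceeds the €5,050 cap; the owner pays just €5,050 − €925 = €4,125.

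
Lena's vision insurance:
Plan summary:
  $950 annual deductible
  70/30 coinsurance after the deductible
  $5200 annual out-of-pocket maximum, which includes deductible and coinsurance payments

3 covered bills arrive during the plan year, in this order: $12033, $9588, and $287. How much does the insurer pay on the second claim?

$8662.90

#1 ($12033): $950 finishes the deductible; $11083 goes to coinsurance; coinsurance $11083 × 30% = $3324.90. Member pays $4274.90; OOP now $4274.90. Plan pays $12033 − $4274.90 = $7758.10.
#2 ($9588): deductible already satisfied, so member's share is 30% × $9588 = $2876.40. Adding that to $4274.90 gives $7151.30, past the $5200 cap; member pays only $5200 − $4274.90 = $925.10. Insurer: $9588 − $925.10 = $8662.90.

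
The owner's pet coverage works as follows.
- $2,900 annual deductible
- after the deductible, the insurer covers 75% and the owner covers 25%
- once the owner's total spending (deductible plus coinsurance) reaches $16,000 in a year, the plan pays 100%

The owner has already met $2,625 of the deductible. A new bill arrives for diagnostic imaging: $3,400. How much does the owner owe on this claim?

$2,625 of the $2,900 deductible is already met, leaving $275.
After the $275 deductible portion, $3,400 − $275 = $3,125 is subject to coinsurance.
25% of $3,125 = $781.25 falls to the owner.
Owner responsibility before any cap: $275 + $781.25 = $1,056.25.
Year-to-date out-of-pocket becomes $2,625 + $1,056.25 = $3,681.25, still under the $16,000 maximum, so no cap applies.

$1,056.25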